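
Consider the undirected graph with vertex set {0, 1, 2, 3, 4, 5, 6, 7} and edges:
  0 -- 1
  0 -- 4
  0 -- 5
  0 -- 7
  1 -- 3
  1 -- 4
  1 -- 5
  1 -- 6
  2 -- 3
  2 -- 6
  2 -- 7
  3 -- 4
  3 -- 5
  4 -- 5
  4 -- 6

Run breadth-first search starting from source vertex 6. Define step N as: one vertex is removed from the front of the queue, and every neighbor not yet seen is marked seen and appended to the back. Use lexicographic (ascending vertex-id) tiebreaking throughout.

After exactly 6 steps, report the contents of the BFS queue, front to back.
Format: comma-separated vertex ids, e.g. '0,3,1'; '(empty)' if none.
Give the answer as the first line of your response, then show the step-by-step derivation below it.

5,7

step 1: dequeue 6; queue=[1,2,4]; order=6
step 2: dequeue 1; queue=[2,4,0,3,5]; order=6,1
step 3: dequeue 2; queue=[4,0,3,5,7]; order=6,1,2
step 4: dequeue 4; queue=[0,3,5,7]; order=6,1,2,4
step 5: dequeue 0; queue=[3,5,7]; order=6,1,2,4,0
step 6: dequeue 3; queue=[5,7]; order=6,1,2,4,0,3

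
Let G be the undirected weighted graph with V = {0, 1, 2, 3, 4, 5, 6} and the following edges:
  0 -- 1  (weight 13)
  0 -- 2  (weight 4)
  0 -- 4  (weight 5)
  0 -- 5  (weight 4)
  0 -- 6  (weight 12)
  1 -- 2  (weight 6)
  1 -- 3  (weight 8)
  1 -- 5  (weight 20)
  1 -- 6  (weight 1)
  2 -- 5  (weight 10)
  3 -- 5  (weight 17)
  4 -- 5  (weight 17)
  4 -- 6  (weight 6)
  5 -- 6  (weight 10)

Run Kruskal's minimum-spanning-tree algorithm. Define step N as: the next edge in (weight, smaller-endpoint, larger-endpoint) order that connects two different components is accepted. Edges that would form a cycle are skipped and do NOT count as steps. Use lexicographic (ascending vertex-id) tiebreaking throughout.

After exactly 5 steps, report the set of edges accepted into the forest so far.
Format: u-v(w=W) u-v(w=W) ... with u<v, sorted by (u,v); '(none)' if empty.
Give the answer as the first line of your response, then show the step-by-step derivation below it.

0-2(w=4) 0-4(w=5) 0-5(w=4) 1-2(w=6) 1-6(w=1)

step 1: add edge 1-6 (w=1); MST = {1-6(w=1)}
step 2: add edge 0-2 (w=4); MST = {0-2(w=4) 1-6(w=1)}
step 3: add edge 0-5 (w=4); MST = {0-2(w=4) 0-5(w=4) 1-6(w=1)}
step 4: add edge 0-4 (w=5); MST = {0-2(w=4) 0-4(w=5) 0-5(w=4) 1-6(w=1)}
step 5: add edge 1-2 (w=6); MST = {0-2(w=4) 0-4(w=5) 0-5(w=4) 1-2(w=6) 1-6(w=1)}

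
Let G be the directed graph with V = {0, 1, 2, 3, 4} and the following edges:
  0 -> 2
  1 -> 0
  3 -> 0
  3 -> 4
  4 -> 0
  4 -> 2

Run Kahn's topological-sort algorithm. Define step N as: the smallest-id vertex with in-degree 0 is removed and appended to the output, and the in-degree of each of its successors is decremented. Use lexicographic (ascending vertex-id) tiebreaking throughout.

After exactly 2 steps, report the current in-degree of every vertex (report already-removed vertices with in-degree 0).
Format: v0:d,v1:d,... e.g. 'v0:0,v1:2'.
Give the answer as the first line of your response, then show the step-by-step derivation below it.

v0:1,v1:0,v2:2,v3:0,v4:0

step 1: output 1; order=[1]; indeg=(2,0,2,0,1)
step 2: output 3; order=[1,3]; indeg=(1,0,2,0,0)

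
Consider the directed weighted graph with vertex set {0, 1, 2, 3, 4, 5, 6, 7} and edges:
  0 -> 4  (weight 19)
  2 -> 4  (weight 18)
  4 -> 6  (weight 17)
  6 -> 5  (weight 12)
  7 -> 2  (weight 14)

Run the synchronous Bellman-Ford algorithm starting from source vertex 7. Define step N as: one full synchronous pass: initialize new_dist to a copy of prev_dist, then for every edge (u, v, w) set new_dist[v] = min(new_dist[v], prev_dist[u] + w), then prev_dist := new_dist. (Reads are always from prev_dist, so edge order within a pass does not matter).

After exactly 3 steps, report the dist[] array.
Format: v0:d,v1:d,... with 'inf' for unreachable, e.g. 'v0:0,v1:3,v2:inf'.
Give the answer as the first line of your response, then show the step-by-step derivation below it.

v0:inf,v1:inf,v2:14,v3:inf,v4:32,v5:inf,v6:49,v7:0

step 1: dist = v0:inf,v1:inf,v2:14,v3:inf,v4:inf,v5:inf,v6:inf,v7:0
step 2: dist = v0:inf,v1:inf,v2:14,v3:inf,v4:32,v5:inf,v6:inf,v7:0
step 3: dist = v0:inf,v1:inf,v2:14,v3:inf,v4:32,v5:inf,v6:49,v7:0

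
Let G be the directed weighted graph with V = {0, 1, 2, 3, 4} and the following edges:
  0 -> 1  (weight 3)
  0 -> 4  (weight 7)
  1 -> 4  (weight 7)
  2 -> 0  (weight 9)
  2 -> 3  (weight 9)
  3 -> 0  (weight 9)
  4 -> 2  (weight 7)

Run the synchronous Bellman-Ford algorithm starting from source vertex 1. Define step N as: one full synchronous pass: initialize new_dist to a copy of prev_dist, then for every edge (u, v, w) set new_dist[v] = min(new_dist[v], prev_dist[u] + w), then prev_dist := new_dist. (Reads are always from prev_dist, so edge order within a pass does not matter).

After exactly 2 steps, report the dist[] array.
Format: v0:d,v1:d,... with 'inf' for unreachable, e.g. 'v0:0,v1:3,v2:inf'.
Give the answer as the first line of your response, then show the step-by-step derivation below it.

v0:inf,v1:0,v2:14,v3:inf,v4:7

step 1: dist = v0:inf,v1:0,v2:inf,v3:inf,v4:7
step 2: dist = v0:inf,v1:0,v2:14,v3:inf,v4:7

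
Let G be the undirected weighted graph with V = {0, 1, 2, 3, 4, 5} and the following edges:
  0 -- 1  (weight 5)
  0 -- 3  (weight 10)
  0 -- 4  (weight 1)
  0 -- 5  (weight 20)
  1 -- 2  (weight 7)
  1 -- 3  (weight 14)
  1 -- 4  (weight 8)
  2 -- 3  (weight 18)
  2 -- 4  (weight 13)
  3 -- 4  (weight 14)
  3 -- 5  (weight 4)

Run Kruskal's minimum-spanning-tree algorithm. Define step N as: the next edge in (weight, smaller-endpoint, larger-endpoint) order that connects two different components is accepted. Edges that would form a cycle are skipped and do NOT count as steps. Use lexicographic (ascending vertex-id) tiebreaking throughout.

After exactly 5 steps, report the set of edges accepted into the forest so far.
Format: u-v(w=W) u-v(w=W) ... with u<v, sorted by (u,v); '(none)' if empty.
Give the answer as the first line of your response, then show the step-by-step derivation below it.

0-1(w=5) 0-3(w=10) 0-4(w=1) 1-2(w=7) 3-5(w=4)

step 1: add edge 0-4 (w=1); MST = {0-4(w=1)}
step 2: add edge 3-5 (w=4); MST = {0-4(w=1) 3-5(w=4)}
step 3: add edge 0-1 (w=5); MST = {0-1(w=5) 0-4(w=1) 3-5(w=4)}
step 4: add edge 1-2 (w=7); MST = {0-1(w=5) 0-4(w=1) 1-2(w=7) 3-5(w=4)}
step 5: add edge 0-3 (w=10); MST = {0-1(w=5) 0-3(w=10) 0-4(w=1) 1-2(w=7) 3-5(w=4)}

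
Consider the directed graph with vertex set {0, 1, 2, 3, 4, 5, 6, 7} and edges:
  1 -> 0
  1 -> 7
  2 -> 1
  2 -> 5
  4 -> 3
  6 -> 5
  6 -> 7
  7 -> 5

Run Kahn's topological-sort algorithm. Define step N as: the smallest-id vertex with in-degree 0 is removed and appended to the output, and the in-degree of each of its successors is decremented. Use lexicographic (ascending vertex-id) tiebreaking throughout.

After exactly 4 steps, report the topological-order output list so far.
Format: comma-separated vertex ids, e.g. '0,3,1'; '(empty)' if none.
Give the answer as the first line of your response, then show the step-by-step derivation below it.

2,1,0,4

step 1: output 2; order=[2]; indeg=(1,0,0,1,0,2,0,2)
step 2: output 1; order=[2,1]; indeg=(0,0,0,1,0,2,0,1)
step 3: output 0; order=[2,1,0]; indeg=(0,0,0,1,0,2,0,1)
step 4: output 4; order=[2,1,0,4]; indeg=(0,0,0,0,0,2,0,1)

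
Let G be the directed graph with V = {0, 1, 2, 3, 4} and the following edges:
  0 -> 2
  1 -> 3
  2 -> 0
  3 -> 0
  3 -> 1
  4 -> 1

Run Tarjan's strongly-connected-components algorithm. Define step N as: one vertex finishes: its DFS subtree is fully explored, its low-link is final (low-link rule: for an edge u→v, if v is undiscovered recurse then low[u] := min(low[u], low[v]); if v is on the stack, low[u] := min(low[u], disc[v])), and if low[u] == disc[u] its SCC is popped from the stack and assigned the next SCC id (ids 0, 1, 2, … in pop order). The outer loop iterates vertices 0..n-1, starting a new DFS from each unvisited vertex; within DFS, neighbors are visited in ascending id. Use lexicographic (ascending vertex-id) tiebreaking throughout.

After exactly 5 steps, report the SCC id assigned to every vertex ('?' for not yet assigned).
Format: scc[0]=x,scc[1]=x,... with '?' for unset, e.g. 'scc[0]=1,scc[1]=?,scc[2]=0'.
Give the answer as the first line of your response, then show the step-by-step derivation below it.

scc[0]=0,scc[1]=1,scc[2]=0,scc[3]=1,scc[4]=2

step 1: low=(low[0]=0,low[1]=?,low[2]=0,low[3]=?,low[4]=?); scc=(scc[0]=?,scc[1]=?,scc[2]=?,scc[3]=?,scc[4]=?)
step 2: low=(low[0]=0,low[1]=?,low[2]=0,low[3]=?,low[4]=?); scc=(scc[0]=0,scc[1]=?,scc[2]=0,scc[3]=?,scc[4]=?)
step 3: low=(low[0]=0,low[1]=2,low[2]=0,low[3]=2,low[4]=?); scc=(scc[0]=0,scc[1]=?,scc[2]=0,scc[3]=?,scc[4]=?)
step 4: low=(low[0]=0,low[1]=2,low[2]=0,low[3]=2,low[4]=?); scc=(scc[0]=0,scc[1]=1,scc[2]=0,scc[3]=1,scc[4]=?)
step 5: low=(low[0]=0,low[1]=2,low[2]=0,low[3]=2,low[4]=4); scc=(scc[0]=0,scc[1]=1,scc[2]=0,scc[3]=1,scc[4]=2)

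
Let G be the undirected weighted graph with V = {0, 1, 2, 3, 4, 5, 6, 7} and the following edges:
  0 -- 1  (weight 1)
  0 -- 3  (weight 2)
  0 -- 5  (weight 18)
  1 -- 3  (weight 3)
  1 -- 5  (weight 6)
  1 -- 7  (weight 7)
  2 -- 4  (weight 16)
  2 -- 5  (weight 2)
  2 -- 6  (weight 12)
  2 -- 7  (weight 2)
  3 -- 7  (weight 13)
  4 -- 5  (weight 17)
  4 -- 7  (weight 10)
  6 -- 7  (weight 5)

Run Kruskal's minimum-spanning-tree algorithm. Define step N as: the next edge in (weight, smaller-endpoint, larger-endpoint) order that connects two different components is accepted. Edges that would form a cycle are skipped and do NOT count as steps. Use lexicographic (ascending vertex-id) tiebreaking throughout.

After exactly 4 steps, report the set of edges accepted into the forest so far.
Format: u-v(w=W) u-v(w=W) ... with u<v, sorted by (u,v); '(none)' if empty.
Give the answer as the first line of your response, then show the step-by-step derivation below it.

0-1(w=1) 0-3(w=2) 2-5(w=2) 2-7(w=2)

step 1: add edge 0-1 (w=1); MST = {0-1(w=1)}
step 2: add edge 0-3 (w=2); MST = {0-1(w=1) 0-3(w=2)}
step 3: add edge 2-5 (w=2); MST = {0-1(w=1) 0-3(w=2) 2-5(w=2)}
step 4: add edge 2-7 (w=2); MST = {0-1(w=1) 0-3(w=2) 2-5(w=2) 2-7(w=2)}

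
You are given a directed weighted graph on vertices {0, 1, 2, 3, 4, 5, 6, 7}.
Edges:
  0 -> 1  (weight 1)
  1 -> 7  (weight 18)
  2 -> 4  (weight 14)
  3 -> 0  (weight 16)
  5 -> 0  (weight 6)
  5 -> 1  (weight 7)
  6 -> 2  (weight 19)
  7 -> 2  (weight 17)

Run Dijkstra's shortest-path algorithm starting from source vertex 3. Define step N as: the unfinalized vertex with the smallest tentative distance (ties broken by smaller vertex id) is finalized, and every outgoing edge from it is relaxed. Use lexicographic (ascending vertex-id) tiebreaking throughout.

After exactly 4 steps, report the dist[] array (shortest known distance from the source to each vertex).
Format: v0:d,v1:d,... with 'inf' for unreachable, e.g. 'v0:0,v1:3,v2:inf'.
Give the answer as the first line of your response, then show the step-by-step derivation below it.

v0:16,v1:17,v2:52,v3:0,v4:inf,v5:inf,v6:inf,v7:35

step 1: dist = v0:16,v1:inf,v2:inf,v3:0,v4:inf,v5:inf,v6:inf,v7:inf
step 2: dist = v0:16,v1:17,v2:inf,v3:0,v4:inf,v5:inf,v6:inf,v7:inf
step 3: dist = v0:16,v1:17,v2:inf,v3:0,v4:inf,v5:inf,v6:inf,v7:35
step 4: dist = v0:16,v1:17,v2:52,v3:0,v4:inf,v5:inf,v6:inf,v7:35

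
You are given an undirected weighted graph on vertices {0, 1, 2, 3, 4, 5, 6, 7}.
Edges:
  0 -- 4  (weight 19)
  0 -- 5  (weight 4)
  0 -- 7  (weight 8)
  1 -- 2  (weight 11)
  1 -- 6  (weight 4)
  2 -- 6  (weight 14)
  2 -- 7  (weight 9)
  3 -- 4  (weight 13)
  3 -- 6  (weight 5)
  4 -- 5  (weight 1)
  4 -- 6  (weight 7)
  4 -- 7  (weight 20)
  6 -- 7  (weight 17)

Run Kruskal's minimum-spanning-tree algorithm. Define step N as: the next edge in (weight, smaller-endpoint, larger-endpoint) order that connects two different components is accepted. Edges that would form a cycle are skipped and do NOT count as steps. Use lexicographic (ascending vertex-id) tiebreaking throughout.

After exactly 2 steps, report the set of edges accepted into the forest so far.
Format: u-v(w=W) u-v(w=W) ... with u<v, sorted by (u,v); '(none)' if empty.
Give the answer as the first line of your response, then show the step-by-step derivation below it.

0-5(w=4) 4-5(w=1)

step 1: add edge 4-5 (w=1); MST = {4-5(w=1)}
step 2: add edge 0-5 (w=4); MST = {0-5(w=4) 4-5(w=1)}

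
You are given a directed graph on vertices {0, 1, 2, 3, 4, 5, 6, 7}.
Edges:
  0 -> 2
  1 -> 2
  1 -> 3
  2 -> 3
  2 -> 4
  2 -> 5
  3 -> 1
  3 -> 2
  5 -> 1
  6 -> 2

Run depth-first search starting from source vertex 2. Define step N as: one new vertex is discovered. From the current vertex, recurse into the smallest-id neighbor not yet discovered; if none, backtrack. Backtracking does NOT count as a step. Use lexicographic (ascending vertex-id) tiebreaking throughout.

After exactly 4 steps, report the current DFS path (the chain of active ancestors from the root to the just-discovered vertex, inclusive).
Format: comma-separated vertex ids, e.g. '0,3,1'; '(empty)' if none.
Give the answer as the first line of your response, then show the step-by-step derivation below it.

2,4

step 1: discover 2; path=2; order=2
step 2: discover 3; path=2>3; order=2,3
step 3: discover 1; path=2>3>1; order=2,3,1
step 4: discover 4; path=2>4; order=2,3,1,4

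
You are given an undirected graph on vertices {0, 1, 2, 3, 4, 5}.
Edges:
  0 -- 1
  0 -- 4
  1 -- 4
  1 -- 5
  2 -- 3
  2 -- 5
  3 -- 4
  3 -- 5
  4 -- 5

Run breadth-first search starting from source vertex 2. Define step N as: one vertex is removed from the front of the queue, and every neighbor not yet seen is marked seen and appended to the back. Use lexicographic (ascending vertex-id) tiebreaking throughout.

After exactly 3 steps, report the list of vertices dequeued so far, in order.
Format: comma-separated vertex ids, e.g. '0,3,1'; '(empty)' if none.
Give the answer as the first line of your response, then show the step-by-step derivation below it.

2,3,5

step 1: dequeue 2; queue=[3,5]; order=2
step 2: dequeue 3; queue=[5,4]; order=2,3
step 3: dequeue 5; queue=[4,1]; order=2,3,5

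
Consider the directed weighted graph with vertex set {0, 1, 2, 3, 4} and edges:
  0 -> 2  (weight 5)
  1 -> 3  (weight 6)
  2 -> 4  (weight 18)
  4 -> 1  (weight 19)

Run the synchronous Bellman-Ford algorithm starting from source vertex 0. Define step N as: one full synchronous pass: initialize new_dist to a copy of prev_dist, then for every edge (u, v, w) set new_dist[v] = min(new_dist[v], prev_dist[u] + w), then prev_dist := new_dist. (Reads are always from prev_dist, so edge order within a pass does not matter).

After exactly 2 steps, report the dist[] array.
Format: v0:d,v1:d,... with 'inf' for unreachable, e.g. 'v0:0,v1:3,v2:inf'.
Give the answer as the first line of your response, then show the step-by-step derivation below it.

v0:0,v1:inf,v2:5,v3:inf,v4:23

step 1: dist = v0:0,v1:inf,v2:5,v3:inf,v4:inf
step 2: dist = v0:0,v1:inf,v2:5,v3:inf,v4:23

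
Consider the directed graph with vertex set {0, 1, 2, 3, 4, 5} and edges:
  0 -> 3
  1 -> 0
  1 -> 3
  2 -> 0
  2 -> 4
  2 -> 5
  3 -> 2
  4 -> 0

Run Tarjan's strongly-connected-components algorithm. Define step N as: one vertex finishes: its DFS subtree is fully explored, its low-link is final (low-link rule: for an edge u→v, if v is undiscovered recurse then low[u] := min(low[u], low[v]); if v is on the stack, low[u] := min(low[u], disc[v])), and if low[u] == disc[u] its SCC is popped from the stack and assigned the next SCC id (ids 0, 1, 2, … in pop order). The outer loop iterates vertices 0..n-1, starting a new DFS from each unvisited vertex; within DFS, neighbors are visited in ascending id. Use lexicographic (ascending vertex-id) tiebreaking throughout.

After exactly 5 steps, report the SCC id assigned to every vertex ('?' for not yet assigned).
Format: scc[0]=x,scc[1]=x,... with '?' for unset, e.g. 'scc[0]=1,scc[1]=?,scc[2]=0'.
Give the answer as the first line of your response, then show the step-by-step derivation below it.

scc[0]=1,scc[1]=?,scc[2]=1,scc[3]=1,scc[4]=1,scc[5]=0

step 1: low=(low[0]=0,low[1]=?,low[2]=0,low[3]=1,low[4]=0,low[5]=?); scc=(scc[0]=?,scc[1]=?,scc[2]=?,scc[3]=?,scc[4]=?,scc[5]=?)
step 2: low=(low[0]=0,low[1]=?,low[2]=0,low[3]=1,low[4]=0,low[5]=4); scc=(scc[0]=?,scc[1]=?,scc[2]=?,scc[3]=?,scc[4]=?,scc[5]=0)
step 3: low=(low[0]=0,low[1]=?,low[2]=0,low[3]=1,low[4]=0,low[5]=4); scc=(scc[0]=?,scc[1]=?,scc[2]=?,scc[3]=?,scc[4]=?,scc[5]=0)
step 4: low=(low[0]=0,low[1]=?,low[2]=0,low[3]=0,low[4]=0,low[5]=4); scc=(scc[0]=?,scc[1]=?,scc[2]=?,scc[3]=?,scc[4]=?,scc[5]=0)
step 5: low=(low[0]=0,low[1]=?,low[2]=0,low[3]=0,low[4]=0,low[5]=4); scc=(scc[0]=1,scc[1]=?,scc[2]=1,scc[3]=1,scc[4]=1,scc[5]=0)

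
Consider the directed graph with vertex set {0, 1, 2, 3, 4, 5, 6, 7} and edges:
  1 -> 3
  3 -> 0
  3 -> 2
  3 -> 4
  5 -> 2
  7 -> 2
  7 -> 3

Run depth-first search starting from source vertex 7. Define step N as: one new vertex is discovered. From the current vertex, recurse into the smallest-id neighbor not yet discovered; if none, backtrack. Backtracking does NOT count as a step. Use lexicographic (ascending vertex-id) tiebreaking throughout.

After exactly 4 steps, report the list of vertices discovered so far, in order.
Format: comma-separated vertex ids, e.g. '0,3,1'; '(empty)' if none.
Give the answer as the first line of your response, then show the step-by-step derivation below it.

7,2,3,0

step 1: discover 7; path=7; order=7
step 2: discover 2; path=7>2; order=7,2
step 3: discover 3; path=7>3; order=7,2,3
step 4: discover 0; path=7>3>0; order=7,2,3,0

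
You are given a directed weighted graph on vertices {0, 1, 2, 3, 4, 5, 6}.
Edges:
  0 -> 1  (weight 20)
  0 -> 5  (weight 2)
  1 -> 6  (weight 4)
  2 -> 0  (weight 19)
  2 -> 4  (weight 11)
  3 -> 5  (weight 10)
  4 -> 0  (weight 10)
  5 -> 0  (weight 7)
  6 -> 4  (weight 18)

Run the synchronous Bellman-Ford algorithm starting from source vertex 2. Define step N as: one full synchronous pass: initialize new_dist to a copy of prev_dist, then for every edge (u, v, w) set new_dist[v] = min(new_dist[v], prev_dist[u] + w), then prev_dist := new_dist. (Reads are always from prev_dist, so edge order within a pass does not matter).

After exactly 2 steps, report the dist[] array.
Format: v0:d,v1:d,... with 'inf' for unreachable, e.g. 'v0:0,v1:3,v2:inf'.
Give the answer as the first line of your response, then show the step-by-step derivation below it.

v0:19,v1:39,v2:0,v3:inf,v4:11,v5:21,v6:inf

step 1: dist = v0:19,v1:inf,v2:0,v3:inf,v4:11,v5:inf,v6:inf
step 2: dist = v0:19,v1:39,v2:0,v3:inf,v4:11,v5:21,v6:inf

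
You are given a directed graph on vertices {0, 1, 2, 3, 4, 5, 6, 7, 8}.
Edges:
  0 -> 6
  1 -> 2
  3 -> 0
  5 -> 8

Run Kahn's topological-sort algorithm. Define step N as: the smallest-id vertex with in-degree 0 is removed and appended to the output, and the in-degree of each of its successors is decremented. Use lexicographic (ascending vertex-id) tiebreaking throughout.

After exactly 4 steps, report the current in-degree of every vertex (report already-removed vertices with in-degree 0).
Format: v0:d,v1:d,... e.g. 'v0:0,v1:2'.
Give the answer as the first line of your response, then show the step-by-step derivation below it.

v0:0,v1:0,v2:0,v3:0,v4:0,v5:0,v6:0,v7:0,v8:1

step 1: output 1; order=[1]; indeg=(1,0,0,0,0,0,1,0,1)
step 2: output 2; order=[1,2]; indeg=(1,0,0,0,0,0,1,0,1)
step 3: output 3; order=[1,2,3]; indeg=(0,0,0,0,0,0,1,0,1)
step 4: output 0; order=[1,2,3,0]; indeg=(0,0,0,0,0,0,0,0,1)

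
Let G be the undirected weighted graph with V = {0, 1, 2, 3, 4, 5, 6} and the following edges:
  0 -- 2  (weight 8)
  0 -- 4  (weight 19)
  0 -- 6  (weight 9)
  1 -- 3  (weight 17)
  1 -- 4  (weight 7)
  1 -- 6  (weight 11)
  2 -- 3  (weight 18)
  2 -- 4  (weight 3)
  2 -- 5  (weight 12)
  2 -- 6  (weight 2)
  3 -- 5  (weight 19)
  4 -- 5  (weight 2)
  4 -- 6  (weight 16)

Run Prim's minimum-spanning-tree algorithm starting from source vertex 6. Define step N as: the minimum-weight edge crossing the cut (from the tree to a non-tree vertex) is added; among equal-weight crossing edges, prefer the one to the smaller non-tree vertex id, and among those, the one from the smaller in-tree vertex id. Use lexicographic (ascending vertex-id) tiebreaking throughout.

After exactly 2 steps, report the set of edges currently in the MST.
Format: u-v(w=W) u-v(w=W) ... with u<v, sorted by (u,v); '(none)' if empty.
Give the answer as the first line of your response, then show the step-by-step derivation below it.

2-4(w=3) 2-6(w=2)

step 1: add edge 2-6 (w=2); MST = {2-6(w=2)}
step 2: add edge 2-4 (w=3); MST = {2-4(w=3) 2-6(w=2)}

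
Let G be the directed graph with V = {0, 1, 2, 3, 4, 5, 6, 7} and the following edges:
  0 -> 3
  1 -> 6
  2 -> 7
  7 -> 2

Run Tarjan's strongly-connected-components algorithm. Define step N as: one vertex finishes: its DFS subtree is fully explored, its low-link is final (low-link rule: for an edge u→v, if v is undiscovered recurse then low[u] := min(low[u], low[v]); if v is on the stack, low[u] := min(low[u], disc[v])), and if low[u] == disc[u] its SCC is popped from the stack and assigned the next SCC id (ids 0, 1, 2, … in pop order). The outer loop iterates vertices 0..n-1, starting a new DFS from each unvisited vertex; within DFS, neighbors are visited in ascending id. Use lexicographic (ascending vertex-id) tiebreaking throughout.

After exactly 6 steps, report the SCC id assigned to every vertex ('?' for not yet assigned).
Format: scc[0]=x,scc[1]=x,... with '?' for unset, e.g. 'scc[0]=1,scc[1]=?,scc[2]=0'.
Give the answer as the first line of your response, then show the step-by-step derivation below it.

scc[0]=1,scc[1]=3,scc[2]=4,scc[3]=0,scc[4]=?,scc[5]=?,scc[6]=2,scc[7]=4

step 1: low=(low[0]=0,low[1]=?,low[2]=?,low[3]=1,low[4]=?,low[5]=?,low[6]=?,low[7]=?); scc=(scc[0]=?,scc[1]=?,scc[2]=?,scc[3]=0,scc[4]=?,scc[5]=?,scc[6]=?,scc[7]=?)
step 2: low=(low[0]=0,low[1]=?,low[2]=?,low[3]=1,low[4]=?,low[5]=?,low[6]=?,low[7]=?); scc=(scc[0]=1,scc[1]=?,scc[2]=?,scc[3]=0,scc[4]=?,scc[5]=?,scc[6]=?,scc[7]=?)
step 3: low=(low[0]=0,low[1]=2,low[2]=?,low[3]=1,low[4]=?,low[5]=?,low[6]=3,low[7]=?); scc=(scc[0]=1,scc[1]=?,scc[2]=?,scc[3]=0,scc[4]=?,scc[5]=?,scc[6]=2,scc[7]=?)
step 4: low=(low[0]=0,low[1]=2,low[2]=?,low[3]=1,low[4]=?,low[5]=?,low[6]=3,low[7]=?); scc=(scc[0]=1,scc[1]=3,scc[2]=?,scc[3]=0,scc[4]=?,scc[5]=?,scc[6]=2,scc[7]=?)
step 5: low=(low[0]=0,low[1]=2,low[2]=4,low[3]=1,low[4]=?,low[5]=?,low[6]=3,low[7]=4); scc=(scc[0]=1,scc[1]=3,scc[2]=?,scc[3]=0,scc[4]=?,scc[5]=?,scc[6]=2,scc[7]=?)
step 6: low=(low[0]=0,low[1]=2,low[2]=4,low[3]=1,low[4]=?,low[5]=?,low[6]=3,low[7]=4); scc=(scc[0]=1,scc[1]=3,scc[2]=4,scc[3]=0,scc[4]=?,scc[5]=?,scc[6]=2,scc[7]=4)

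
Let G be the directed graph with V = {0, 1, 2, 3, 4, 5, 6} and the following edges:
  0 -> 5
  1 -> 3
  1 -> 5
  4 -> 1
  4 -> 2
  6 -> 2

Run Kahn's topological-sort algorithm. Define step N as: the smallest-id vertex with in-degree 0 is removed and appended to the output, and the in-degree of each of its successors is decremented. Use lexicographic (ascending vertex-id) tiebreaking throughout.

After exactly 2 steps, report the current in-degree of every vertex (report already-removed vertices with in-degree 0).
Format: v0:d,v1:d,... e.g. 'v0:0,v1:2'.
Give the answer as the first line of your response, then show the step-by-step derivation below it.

v0:0,v1:0,v2:1,v3:1,v4:0,v5:1,v6:0

step 1: output 0; order=[0]; indeg=(0,1,2,1,0,1,0)
step 2: output 4; order=[0,4]; indeg=(0,0,1,1,0,1,0)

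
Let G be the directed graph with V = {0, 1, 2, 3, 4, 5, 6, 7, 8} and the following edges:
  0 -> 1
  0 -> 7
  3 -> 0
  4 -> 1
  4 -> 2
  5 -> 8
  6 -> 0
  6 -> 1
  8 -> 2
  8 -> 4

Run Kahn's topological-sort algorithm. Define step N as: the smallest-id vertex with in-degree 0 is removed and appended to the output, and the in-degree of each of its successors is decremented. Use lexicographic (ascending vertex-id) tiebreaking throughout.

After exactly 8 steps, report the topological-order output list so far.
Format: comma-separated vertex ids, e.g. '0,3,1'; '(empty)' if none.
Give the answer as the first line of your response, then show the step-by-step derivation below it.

3,5,6,0,7,8,4,1

step 1: output 3; order=[3]; indeg=(1,3,2,0,1,0,0,1,1)
step 2: output 5; order=[3,5]; indeg=(1,3,2,0,1,0,0,1,0)
step 3: output 6; order=[3,5,6]; indeg=(0,2,2,0,1,0,0,1,0)
step 4: output 0; order=[3,5,6,0]; indeg=(0,1,2,0,1,0,0,0,0)
step 5: output 7; order=[3,5,6,0,7]; indeg=(0,1,2,0,1,0,0,0,0)
step 6: output 8; order=[3,5,6,0,7,8]; indeg=(0,1,1,0,0,0,0,0,0)
step 7: output 4; order=[3,5,6,0,7,8,4]; indeg=(0,0,0,0,0,0,0,0,0)
step 8: output 1; order=[3,5,6,0,7,8,4,1]; indeg=(0,0,0,0,0,0,0,0,0)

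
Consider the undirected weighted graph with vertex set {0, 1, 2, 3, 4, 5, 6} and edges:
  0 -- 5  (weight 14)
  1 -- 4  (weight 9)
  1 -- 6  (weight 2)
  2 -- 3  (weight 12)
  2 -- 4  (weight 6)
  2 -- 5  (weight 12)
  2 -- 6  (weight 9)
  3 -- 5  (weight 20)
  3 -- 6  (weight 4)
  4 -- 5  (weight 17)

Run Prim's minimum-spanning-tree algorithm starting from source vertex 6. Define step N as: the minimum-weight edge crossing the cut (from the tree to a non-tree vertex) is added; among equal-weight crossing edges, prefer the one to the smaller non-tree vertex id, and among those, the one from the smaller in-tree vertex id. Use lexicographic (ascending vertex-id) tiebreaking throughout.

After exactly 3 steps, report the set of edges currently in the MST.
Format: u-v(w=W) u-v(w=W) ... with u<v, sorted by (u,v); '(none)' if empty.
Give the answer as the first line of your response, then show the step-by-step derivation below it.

1-6(w=2) 2-6(w=9) 3-6(w=4)

step 1: add edge 1-6 (w=2); MST = {1-6(w=2)}
step 2: add edge 3-6 (w=4); MST = {1-6(w=2) 3-6(w=4)}
step 3: add edge 2-6 (w=9); MST = {1-6(w=2) 2-6(w=9) 3-6(w=4)}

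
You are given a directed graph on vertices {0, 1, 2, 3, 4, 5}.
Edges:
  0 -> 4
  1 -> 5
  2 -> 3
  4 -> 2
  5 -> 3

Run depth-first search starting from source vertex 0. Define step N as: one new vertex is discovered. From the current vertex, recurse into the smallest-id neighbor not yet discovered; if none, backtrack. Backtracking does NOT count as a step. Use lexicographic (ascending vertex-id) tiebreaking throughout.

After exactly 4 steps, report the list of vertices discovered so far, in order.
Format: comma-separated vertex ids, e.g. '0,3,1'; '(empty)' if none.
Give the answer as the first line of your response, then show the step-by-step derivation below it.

0,4,2,3

step 1: discover 0; path=0; order=0
step 2: discover 4; path=0>4; order=0,4
step 3: discover 2; path=0>4>2; order=0,4,2
step 4: discover 3; path=0>4>2>3; order=0,4,2,3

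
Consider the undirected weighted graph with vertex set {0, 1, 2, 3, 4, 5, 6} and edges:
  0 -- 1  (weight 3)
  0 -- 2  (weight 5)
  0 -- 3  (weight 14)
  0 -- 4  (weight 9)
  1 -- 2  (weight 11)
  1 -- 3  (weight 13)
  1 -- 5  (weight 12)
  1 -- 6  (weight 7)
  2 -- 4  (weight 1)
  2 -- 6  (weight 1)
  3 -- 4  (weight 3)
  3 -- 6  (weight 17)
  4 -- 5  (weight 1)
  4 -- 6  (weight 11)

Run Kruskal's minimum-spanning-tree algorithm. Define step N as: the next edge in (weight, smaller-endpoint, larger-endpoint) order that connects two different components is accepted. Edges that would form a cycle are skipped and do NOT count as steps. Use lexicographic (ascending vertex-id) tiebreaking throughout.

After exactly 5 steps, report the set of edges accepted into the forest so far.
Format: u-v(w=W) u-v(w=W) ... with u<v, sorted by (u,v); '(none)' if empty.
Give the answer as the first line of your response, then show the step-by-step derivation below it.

0-1(w=3) 2-4(w=1) 2-6(w=1) 3-4(w=3) 4-5(w=1)

step 1: add edge 2-4 (w=1); MST = {2-4(w=1)}
step 2: add edge 2-6 (w=1); MST = {2-4(w=1) 2-6(w=1)}
step 3: add edge 4-5 (w=1); MST = {2-4(w=1) 2-6(w=1) 4-5(w=1)}
step 4: add edge 0-1 (w=3); MST = {0-1(w=3) 2-4(w=1) 2-6(w=1) 4-5(w=1)}
step 5: add edge 3-4 (w=3); MST = {0-1(w=3) 2-4(w=1) 2-6(w=1) 3-4(w=3) 4-5(w=1)}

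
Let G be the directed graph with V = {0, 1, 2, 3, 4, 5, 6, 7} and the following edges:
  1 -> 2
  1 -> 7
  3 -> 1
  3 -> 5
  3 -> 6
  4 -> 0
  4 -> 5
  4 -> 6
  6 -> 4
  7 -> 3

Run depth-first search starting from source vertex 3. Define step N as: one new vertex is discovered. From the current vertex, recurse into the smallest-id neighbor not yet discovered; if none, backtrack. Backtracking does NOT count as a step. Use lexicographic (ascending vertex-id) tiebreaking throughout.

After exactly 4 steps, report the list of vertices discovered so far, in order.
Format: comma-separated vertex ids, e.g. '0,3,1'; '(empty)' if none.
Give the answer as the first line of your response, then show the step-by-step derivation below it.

3,1,2,7

step 1: discover 3; path=3; order=3
step 2: discover 1; path=3>1; order=3,1
step 3: discover 2; path=3>1>2; order=3,1,2
step 4: discover 7; path=3>1>7; order=3,1,2,7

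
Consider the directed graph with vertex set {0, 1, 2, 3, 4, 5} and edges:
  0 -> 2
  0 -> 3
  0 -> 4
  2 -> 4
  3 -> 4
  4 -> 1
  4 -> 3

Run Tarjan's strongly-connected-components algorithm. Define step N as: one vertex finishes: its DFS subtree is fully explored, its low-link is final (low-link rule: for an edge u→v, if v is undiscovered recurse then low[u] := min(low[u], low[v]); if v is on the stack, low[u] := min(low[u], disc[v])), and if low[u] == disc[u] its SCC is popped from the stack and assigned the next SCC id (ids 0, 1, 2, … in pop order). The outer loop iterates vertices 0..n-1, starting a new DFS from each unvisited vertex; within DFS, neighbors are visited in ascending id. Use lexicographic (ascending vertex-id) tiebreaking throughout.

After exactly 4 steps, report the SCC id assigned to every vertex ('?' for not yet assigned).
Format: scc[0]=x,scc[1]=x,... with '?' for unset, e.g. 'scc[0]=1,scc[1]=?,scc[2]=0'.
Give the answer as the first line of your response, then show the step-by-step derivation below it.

scc[0]=?,scc[1]=0,scc[2]=2,scc[3]=1,scc[4]=1,scc[5]=?

step 1: low=(low[0]=0,low[1]=3,low[2]=1,low[3]=?,low[4]=2,low[5]=?); scc=(scc[0]=?,scc[1]=0,scc[2]=?,scc[3]=?,scc[4]=?,scc[5]=?)
step 2: low=(low[0]=0,low[1]=3,low[2]=1,low[3]=2,low[4]=2,low[5]=?); scc=(scc[0]=?,scc[1]=0,scc[2]=?,scc[3]=?,scc[4]=?,scc[5]=?)
step 3: low=(low[0]=0,low[1]=3,low[2]=1,low[3]=2,low[4]=2,low[5]=?); scc=(scc[0]=?,scc[1]=0,scc[2]=?,scc[3]=1,scc[4]=1,scc[5]=?)
step 4: low=(low[0]=0,low[1]=3,low[2]=1,low[3]=2,low[4]=2,low[5]=?); scc=(scc[0]=?,scc[1]=0,scc[2]=2,scc[3]=1,scc[4]=1,scc[5]=?)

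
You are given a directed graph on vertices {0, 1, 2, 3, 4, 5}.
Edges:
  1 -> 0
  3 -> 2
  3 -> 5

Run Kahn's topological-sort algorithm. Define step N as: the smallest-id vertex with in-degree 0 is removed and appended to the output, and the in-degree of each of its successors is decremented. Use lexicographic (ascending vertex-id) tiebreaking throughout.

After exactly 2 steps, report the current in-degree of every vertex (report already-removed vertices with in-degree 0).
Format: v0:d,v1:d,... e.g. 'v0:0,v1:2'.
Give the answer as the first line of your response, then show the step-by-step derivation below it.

v0:0,v1:0,v2:1,v3:0,v4:0,v5:1

step 1: output 1; order=[1]; indeg=(0,0,1,0,0,1)
step 2: output 0; order=[1,0]; indeg=(0,0,1,0,0,1)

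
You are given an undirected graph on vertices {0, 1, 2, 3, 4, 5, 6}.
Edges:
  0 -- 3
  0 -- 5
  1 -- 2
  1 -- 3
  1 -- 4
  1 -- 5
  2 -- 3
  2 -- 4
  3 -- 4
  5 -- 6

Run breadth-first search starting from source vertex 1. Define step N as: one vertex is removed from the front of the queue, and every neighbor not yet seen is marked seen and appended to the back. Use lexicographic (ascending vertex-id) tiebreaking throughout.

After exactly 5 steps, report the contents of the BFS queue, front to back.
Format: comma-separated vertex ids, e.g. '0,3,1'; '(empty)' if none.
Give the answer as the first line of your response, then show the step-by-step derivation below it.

0,6

step 1: dequeue 1; queue=[2,3,4,5]; order=1
step 2: dequeue 2; queue=[3,4,5]; order=1,2
step 3: dequeue 3; queue=[4,5,0]; order=1,2,3
step 4: dequeue 4; queue=[5,0]; order=1,2,3,4
step 5: dequeue 5; queue=[0,6]; order=1,2,3,4,5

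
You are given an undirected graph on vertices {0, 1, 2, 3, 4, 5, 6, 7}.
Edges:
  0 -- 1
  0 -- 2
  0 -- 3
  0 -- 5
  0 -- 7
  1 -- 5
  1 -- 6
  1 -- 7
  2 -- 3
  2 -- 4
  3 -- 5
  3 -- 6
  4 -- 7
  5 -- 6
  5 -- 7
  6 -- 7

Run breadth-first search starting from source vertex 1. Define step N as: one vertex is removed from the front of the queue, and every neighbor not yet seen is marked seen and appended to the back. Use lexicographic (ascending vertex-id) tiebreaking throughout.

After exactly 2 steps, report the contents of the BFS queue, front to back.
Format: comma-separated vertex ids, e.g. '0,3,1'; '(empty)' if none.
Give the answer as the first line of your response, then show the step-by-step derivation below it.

5,6,7,2,3

step 1: dequeue 1; queue=[0,5,6,7]; order=1
step 2: dequeue 0; queue=[5,6,7,2,3]; order=1,0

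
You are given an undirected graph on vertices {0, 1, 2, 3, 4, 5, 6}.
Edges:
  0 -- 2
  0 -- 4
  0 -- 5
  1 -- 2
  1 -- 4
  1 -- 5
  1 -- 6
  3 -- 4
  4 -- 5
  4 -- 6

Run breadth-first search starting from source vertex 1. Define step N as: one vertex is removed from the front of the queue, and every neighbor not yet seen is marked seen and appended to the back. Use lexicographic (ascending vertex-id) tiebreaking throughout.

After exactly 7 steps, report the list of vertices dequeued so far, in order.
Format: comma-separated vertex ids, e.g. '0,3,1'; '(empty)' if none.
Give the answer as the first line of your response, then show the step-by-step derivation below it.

1,2,4,5,6,0,3

step 1: dequeue 1; queue=[2,4,5,6]; order=1
step 2: dequeue 2; queue=[4,5,6,0]; order=1,2
step 3: dequeue 4; queue=[5,6,0,3]; order=1,2,4
step 4: dequeue 5; queue=[6,0,3]; order=1,2,4,5
step 5: dequeue 6; queue=[0,3]; order=1,2,4,5,6
step 6: dequeue 0; queue=[3]; order=1,2,4,5,6,0
step 7: dequeue 3; queue=[(empty)]; order=1,2,4,5,6,0,3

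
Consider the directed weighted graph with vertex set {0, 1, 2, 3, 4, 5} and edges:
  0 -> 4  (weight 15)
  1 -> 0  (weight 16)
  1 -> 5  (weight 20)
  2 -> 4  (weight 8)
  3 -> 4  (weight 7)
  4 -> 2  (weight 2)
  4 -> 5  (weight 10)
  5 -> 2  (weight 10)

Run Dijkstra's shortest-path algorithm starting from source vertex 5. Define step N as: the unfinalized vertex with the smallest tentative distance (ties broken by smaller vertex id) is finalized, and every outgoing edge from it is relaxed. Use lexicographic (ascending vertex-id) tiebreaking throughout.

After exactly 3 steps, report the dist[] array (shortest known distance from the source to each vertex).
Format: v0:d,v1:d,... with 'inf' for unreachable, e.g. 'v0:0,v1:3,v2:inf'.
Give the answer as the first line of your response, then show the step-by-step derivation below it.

v0:inf,v1:inf,v2:10,v3:inf,v4:18,v5:0

step 1: dist = v0:inf,v1:inf,v2:10,v3:inf,v4:inf,v5:0
step 2: dist = v0:inf,v1:inf,v2:10,v3:inf,v4:18,v5:0
step 3: dist = v0:inf,v1:inf,v2:10,v3:inf,v4:18,v5:0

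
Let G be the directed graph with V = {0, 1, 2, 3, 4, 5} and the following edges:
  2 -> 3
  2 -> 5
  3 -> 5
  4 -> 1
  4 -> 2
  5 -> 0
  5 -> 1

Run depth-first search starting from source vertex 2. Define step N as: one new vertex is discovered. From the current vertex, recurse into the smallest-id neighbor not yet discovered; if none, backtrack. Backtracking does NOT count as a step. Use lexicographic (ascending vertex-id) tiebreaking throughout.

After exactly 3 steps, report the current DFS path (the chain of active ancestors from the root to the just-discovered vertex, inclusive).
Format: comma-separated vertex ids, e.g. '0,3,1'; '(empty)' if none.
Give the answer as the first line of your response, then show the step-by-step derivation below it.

2,3,5

step 1: discover 2; path=2; order=2
step 2: discover 3; path=2>3; order=2,3
step 3: discover 5; path=2>3>5; order=2,3,5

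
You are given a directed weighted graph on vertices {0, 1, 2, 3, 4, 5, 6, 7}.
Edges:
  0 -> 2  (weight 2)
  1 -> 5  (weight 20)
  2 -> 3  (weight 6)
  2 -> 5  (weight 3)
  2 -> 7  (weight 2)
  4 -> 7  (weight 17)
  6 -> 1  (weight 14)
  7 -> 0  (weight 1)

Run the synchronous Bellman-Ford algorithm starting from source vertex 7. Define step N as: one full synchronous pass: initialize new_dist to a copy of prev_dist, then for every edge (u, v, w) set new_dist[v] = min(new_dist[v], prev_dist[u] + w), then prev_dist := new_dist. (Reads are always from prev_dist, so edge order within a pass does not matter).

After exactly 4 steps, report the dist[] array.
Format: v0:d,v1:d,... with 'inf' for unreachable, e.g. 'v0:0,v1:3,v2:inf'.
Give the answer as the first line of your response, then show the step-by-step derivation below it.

v0:1,v1:inf,v2:3,v3:9,v4:inf,v5:6,v6:inf,v7:0

step 1: dist = v0:1,v1:inf,v2:inf,v3:inf,v4:inf,v5:inf,v6:inf,v7:0
step 2: dist = v0:1,v1:inf,v2:3,v3:inf,v4:inf,v5:inf,v6:inf,v7:0
step 3: dist = v0:1,v1:inf,v2:3,v3:9,v4:inf,v5:6,v6:inf,v7:0
step 4: dist = v0:1,v1:inf,v2:3,v3:9,v4:inf,v5:6,v6:inf,v7:0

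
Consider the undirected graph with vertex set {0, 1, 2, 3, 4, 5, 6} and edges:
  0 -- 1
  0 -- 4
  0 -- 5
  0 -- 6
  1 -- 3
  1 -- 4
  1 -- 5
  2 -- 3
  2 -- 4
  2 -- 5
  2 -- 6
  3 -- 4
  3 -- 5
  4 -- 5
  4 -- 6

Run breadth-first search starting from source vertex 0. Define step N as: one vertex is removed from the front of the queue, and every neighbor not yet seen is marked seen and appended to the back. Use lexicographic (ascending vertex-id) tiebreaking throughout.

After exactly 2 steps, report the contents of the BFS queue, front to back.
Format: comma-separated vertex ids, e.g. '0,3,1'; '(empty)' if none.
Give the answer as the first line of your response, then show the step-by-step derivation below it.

4,5,6,3

step 1: dequeue 0; queue=[1,4,5,6]; order=0
step 2: dequeue 1; queue=[4,5,6,3]; order=0,1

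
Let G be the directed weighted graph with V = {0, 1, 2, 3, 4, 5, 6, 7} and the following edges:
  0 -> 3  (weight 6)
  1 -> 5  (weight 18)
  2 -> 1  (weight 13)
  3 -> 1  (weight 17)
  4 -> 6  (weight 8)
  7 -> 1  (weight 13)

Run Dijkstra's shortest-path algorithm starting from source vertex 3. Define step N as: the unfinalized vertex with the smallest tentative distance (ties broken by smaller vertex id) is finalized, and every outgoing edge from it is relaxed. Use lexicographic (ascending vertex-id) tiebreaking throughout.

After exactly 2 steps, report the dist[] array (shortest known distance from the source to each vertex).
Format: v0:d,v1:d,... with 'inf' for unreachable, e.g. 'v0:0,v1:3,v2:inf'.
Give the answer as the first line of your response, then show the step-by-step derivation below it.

v0:inf,v1:17,v2:inf,v3:0,v4:inf,v5:35,v6:inf,v7:inf

step 1: dist = v0:inf,v1:17,v2:inf,v3:0,v4:inf,v5:inf,v6:inf,v7:inf
step 2: dist = v0:inf,v1:17,v2:inf,v3:0,v4:inf,v5:35,v6:inf,v7:inf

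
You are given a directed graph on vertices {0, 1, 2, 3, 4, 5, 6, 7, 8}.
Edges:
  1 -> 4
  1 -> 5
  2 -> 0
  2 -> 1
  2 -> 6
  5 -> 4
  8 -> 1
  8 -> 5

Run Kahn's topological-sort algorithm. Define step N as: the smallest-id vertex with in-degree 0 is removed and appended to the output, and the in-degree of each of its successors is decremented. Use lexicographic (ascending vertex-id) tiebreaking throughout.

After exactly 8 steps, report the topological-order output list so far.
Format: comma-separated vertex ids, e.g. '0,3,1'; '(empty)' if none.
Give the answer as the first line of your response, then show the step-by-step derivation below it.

2,0,3,6,7,8,1,5

step 1: output 2; order=[2]; indeg=(0,1,0,0,2,2,0,0,0)
step 2: output 0; order=[2,0]; indeg=(0,1,0,0,2,2,0,0,0)
step 3: output 3; order=[2,0,3]; indeg=(0,1,0,0,2,2,0,0,0)
step 4: output 6; order=[2,0,3,6]; indeg=(0,1,0,0,2,2,0,0,0)
step 5: output 7; order=[2,0,3,6,7]; indeg=(0,1,0,0,2,2,0,0,0)
step 6: output 8; order=[2,0,3,6,7,8]; indeg=(0,0,0,0,2,1,0,0,0)
step 7: output 1; order=[2,0,3,6,7,8,1]; indeg=(0,0,0,0,1,0,0,0,0)
step 8: output 5; order=[2,0,3,6,7,8,1,5]; indeg=(0,0,0,0,0,0,0,0,0)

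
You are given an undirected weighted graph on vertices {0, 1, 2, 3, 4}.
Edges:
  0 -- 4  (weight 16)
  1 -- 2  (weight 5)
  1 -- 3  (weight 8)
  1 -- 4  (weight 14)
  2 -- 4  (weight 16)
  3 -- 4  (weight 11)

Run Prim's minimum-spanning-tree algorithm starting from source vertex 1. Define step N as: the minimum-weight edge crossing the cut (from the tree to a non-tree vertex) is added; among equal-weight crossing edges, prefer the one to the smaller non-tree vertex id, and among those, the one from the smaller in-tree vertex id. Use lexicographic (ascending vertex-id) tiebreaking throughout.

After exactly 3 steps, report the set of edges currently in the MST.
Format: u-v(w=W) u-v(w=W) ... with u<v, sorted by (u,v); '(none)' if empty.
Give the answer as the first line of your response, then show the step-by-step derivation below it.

1-2(w=5) 1-3(w=8) 3-4(w=11)

step 1: add edge 1-2 (w=5); MST = {1-2(w=5)}
step 2: add edge 1-3 (w=8); MST = {1-2(w=5) 1-3(w=8)}
step 3: add edge 3-4 (w=11); MST = {1-2(w=5) 1-3(w=8) 3-4(w=11)}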